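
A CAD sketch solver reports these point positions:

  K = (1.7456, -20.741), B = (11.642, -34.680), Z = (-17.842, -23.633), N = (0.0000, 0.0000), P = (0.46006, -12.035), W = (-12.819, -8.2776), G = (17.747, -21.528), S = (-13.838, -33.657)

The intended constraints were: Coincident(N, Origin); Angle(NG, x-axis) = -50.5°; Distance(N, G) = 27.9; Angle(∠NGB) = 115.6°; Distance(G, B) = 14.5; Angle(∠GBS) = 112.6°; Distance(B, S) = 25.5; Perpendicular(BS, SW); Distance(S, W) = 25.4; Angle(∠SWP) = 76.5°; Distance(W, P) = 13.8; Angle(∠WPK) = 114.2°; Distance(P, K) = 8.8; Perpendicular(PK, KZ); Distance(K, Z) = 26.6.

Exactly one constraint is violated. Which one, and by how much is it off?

Distance(K, Z) = 26.6 — off by 6.80.

N = (0.00, 0.00) ✓; NG at -50.50° ✓; |NG| = 27.90 ✓; ∠NGB = 115.6° ✓; |GB| = 14.50 ✓; ∠GBS = 112.6° ✓; |BS| = 25.50 ✓; ∠(BS, SW) = 90.00° ✓; |SW| = 25.40 ✓; ∠SWP = 76.50° ✓; |WP| = 13.80 ✓; ∠WPK = 114.2° ✓; |PK| = 8.800 ✓; ∠(PK, KZ) = 90.00° ✓; |KZ| = 19.80 ✗.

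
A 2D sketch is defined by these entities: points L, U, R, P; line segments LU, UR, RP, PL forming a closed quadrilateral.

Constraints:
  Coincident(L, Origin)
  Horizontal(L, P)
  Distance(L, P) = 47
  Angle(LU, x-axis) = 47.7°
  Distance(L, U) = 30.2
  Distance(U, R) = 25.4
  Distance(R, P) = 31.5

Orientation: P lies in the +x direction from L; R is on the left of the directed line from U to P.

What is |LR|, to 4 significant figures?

54.09

L is at the origin; LP is horizontal with |LP| = 47.0 and P in +x, so P = (47.0, 0). LU runs at 47.7° with |LU| = 30.2, so U = (20.32, 22.34). R is determined by |UR| = 25.4 and |RP| = 31.5 together: it lies at the intersection of circle(U, 25.4) and circle(P, 31.5). With |UP| = 34.79, the foot of the radical line on UP is 12.41 from U and the perpendicular offset is √(25.4² − 12.41²) = 22.16. Taking the left-of-UP solution: R = (44.07, 31.36).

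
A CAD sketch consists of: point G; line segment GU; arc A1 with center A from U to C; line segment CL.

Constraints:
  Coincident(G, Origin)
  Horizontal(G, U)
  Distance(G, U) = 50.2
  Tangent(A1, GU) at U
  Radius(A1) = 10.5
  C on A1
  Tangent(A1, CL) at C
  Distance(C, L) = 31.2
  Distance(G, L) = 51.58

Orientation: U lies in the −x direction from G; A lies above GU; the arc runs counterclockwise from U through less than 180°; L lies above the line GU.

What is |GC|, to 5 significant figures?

40.787

G is at the origin; G and U share the same y with |GU| = 50.2 and U on the −x side, so U = (-50.200, 0.0000). Since A1 is tangent to GU there, AU ⟂ GU, so A = U + (0, 10.5) = (-50.200, 10.500). Since AC ⟂ CL (tangency), |AL| = √(10.5² + 31.2²) = 32.919 regardless of where C sits on A1. So L lies on both circle(G, 51.58) and circle(A, 32.919); the above-GU intersection is L = (-33.744, 39.011). C is the foot of the tangent from L: C = (-39.907, 8.4258).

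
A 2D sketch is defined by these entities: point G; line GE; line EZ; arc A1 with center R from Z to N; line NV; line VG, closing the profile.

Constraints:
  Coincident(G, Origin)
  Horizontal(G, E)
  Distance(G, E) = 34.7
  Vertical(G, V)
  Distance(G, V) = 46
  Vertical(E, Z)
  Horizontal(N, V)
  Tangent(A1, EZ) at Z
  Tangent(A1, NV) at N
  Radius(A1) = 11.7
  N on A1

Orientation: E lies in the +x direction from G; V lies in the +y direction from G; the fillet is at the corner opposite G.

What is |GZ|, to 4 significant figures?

48.79

The virtual corner opposite G is at (34.70, 46.00). Tangency of A1 to EZ means the radius RZ is perpendicular to EZ and the tangent condition forces RN to be normal to NV, with radius 11.7, so the center R sits 11.7 in from both sides at R = (23.00, 34.30). That places the tangent points at Z = (34.70, 34.30) on EZ and N = (23.00, 46.00) on NV. Then |GZ| = |Z − G| = 48.79.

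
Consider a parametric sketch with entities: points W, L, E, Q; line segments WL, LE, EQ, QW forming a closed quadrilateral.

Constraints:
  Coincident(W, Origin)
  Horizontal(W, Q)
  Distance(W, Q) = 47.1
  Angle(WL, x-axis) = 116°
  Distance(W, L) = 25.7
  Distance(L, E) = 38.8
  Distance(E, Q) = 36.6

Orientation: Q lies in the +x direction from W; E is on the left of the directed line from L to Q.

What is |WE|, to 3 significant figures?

40.6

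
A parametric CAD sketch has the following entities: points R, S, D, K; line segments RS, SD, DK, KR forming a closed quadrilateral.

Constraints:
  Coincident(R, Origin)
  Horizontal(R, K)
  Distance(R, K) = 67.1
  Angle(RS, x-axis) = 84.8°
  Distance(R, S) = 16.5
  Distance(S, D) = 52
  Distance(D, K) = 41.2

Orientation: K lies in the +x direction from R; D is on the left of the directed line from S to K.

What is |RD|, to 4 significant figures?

61.63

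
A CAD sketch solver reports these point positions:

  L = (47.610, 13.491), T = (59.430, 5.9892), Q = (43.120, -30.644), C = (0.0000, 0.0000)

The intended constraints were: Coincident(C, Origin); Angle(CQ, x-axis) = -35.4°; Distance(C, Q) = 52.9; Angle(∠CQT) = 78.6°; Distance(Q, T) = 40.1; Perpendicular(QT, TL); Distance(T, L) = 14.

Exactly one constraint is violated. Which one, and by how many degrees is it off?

Perpendicular(QT, TL) — off by 8.40°.

C = (0.00, 0.00) ✓; CQ at -35.40° ✓; |CQ| = 52.90 ✓; ∠CQT = 78.60° ✓; |QT| = 40.10 ✓; ∠(QT, TL) = 81.60° ✗; |TL| = 14.00 ✓.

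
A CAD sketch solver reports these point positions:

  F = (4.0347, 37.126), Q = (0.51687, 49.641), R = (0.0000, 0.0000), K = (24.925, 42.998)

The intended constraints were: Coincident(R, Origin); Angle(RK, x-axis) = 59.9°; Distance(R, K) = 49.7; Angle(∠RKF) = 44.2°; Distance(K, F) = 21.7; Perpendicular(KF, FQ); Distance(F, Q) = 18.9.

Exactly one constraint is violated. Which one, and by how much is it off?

Distance(F, Q) = 18.9 — off by 5.90.

R = (0.00, 0.00) ✓; RK at 59.90° ✓; |RK| = 49.70 ✓; ∠RKF = 44.20° ✓; |KF| = 21.70 ✓; ∠(KF, FQ) = 90.00° ✓; |FQ| = 13.00 ✗.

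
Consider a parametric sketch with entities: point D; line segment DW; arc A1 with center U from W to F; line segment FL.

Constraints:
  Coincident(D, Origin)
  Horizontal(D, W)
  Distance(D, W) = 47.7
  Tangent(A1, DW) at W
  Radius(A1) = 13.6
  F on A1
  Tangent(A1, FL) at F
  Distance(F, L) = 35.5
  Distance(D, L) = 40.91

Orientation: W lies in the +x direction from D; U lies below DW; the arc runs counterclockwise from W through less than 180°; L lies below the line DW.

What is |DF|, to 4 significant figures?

36.66

Checks: |UF| = 13.60 ✓; ∠(UF, FL) = 90.00° ✓; |FL| = 35.50 ✓; |DL| = 40.91 ✓.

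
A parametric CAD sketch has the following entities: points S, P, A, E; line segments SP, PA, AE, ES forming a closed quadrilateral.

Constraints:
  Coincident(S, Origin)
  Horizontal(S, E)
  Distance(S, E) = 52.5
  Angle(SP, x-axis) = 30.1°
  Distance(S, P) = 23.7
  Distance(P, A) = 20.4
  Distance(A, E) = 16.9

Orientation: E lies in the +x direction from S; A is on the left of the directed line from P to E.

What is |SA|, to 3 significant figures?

42.7

Checks: SP at 30.10° ✓; |PA| = 20.40 ✓; |AE| = 16.90 ✓.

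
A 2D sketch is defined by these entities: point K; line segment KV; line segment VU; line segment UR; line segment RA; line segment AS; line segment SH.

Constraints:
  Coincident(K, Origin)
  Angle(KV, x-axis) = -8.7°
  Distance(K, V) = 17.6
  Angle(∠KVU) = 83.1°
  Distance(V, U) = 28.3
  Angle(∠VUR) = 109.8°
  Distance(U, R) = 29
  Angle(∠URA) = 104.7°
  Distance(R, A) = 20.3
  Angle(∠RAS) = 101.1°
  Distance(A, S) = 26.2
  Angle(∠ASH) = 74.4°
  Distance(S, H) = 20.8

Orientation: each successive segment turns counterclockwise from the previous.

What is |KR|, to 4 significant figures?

37.32

K is at the origin; KV runs at -8.7° with length 17.6, so V = (17.40, -2.662). ∠KVU = 83.1° gives VU at 88.20° from the x-axis; with |VU| = 28.3, U = (18.29, 25.62). ∠VUR = 109.8° gives UR at 158.4° from the x-axis; with |UR| = 29.0, R = (-8.677, 36.30). Then |KR| = |R − K| = 37.32.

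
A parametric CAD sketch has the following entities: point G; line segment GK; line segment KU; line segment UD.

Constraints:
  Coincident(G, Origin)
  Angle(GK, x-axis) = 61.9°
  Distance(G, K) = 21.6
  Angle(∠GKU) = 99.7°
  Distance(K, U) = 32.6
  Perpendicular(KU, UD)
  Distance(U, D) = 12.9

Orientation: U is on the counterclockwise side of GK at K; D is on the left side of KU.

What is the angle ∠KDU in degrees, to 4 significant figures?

68.41°

∠GKU = 99.7°, so KU runs at 61.9° + (180° − 99.7°) = 142.2° from the x-axis; with |KU| = 32.6, U = K + 32.6·(cos 142.2°, sin 142.2°) = (-15.59, 39.03). The perpendicularity gives UD at right angles to KU; with |UD| = 12.9 on the left of KU, D = U + 12.9·(-0.6129, -0.7902) = (-23.49, 28.84). Then cos ∠KDU = DK·DU / (|DK||DU|), giving 68.41°.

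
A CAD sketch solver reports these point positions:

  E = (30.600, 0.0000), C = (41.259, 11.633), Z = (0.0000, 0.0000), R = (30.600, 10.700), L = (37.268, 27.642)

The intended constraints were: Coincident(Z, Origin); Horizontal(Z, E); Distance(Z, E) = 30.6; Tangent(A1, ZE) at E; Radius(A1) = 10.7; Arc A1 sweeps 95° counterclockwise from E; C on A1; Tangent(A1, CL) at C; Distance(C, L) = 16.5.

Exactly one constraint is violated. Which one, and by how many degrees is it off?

Tangent(A1, CL) at C — off by 9.00°.

Z = (0.00, 0.00) ✓; Z.y = 0.00, E.y = 0.00 ✓; |ZE| = 30.60 ✓; ∠(RE, EZ) = 90.00° ✓; |RE| = 10.70 ✓; bearing(R→C) − bearing(R→E) = 95.00° ✓; |RC| = 10.70 ✓; ∠(RC, CL) = 81.00° ✗; |CL| = 16.50 ✓.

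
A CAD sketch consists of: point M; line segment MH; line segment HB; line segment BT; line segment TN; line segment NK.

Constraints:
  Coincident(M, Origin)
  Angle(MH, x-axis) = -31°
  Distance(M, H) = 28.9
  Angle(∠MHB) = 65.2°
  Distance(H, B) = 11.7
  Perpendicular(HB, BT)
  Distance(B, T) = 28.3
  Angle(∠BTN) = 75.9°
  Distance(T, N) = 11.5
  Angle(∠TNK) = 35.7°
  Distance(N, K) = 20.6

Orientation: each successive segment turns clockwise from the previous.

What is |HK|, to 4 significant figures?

26.63

M is at the origin; MH runs at -31.0° with length 28.9, so H = (24.77, -14.88). ∠MHB = 65.2° gives HB at -145.8° from the x-axis; with |HB| = 11.7, B = (15.10, -21.46). HB is perpendicular to BT, so BT runs at 124.2°; with |BT| = 28.3, T = (-0.8117, 1.945). ∠BTN = 75.9° gives TN at 20.10° from the x-axis; with |TN| = 11.5, N = (9.988, 5.897). ∠TNK = 35.7° gives NK at -124.2° from the x-axis; with |NK| = 20.6, K = (-1.591, -11.14). Then |HK| = |K − H| = 26.63.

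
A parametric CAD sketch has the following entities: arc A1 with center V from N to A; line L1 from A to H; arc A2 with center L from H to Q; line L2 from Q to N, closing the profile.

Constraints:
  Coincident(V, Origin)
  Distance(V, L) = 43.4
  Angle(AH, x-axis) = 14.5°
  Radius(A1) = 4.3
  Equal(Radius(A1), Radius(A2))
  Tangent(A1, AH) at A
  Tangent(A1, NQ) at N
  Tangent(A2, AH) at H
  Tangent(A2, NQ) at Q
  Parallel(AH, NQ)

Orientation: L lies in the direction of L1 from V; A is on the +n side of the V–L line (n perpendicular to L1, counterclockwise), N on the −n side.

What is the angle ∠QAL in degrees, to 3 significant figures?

5.55°

The slot axis is L1's direction at 14.5°, so u = (cos 14.5°, sin 14.5°) = (0.968, 0.250) and n = (−sin 14.5°, cos 14.5°) = (-0.250, 0.968). V is at the origin and L lies 43.4 along u from V, so L = 43.4·u = (42.0, 10.9). Tangency of A1 to both parallel lines with radius 4.3 puts A and N at V ± 4.3·n: A = (-1.08, 4.16), N = (1.08, -4.16). Equal radii place H and Q the same way about L: H = L + 4.3·n = (40.9, 15.0), Q = L − 4.3·n = (43.1, 6.70). Then cos ∠QAL = AQ·AL / (|AQ||AL|), giving 5.55°.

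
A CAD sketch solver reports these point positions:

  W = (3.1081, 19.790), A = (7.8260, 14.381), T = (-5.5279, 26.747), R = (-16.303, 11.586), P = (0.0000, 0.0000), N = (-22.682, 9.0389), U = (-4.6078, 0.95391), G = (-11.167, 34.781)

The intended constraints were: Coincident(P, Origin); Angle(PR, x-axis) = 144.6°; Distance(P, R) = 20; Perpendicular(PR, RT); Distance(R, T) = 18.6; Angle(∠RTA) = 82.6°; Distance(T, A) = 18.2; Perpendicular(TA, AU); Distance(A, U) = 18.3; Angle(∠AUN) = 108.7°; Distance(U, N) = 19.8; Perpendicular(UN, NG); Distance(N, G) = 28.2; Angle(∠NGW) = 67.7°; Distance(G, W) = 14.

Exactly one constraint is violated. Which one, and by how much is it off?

Distance(G, W) = 14 — off by 6.70.

P = (0.00, 0.00) ✓; PR at 144.6° ✓; |PR| = 20.00 ✓; ∠(PR, RT) = 90.00° ✓; |RT| = 18.60 ✓; ∠RTA = 82.60° ✓; |TA| = 18.20 ✓; ∠(TA, AU) = 90.00° ✓; |AU| = 18.30 ✓; ∠AUN = 108.7° ✓; |UN| = 19.80 ✓; ∠(UN, NG) = 90.00° ✓; |NG| = 28.20 ✓; ∠NGW = 67.70° ✓; |GW| = 20.70 ✗.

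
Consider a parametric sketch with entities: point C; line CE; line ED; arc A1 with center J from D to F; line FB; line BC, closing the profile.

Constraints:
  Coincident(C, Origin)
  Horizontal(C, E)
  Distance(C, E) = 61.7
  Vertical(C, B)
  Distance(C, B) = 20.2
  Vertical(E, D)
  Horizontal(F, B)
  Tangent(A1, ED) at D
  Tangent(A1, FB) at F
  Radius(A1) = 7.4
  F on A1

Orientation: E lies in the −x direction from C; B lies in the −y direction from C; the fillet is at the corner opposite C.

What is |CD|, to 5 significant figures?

63.014

C is at the origin; CE is horizontal with |CE| = 61.7 and E on the −x side, so E = (-61.700, 0.0000). C and B share the same x with |CB| = 20.2 and B on the −y side, so B = (0.0000, -20.200). The virtual corner opposite C is at (-61.700, -20.200). Tangency of A1 to ED means the radius JD is perpendicular to ED and A1 meets FB tangentially, so JF is at right angles to FB, with radius 7.4, so the center J sits 7.4 in from both sides at J = (-54.300, -12.800). That places the tangent points at D = (-61.700, -12.800) on ED and F = (-54.300, -20.200) on FB. Then |CD| = |D − C| = 63.014.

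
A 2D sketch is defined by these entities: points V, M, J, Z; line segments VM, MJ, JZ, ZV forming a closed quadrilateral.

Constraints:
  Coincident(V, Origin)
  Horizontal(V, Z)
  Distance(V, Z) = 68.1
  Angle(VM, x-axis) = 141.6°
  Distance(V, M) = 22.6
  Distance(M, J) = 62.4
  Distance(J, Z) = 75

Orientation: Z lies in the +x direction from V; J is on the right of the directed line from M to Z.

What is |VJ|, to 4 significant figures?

43.86

Checks: |MJ| = 62.40 ✓; |JZ| = 75.00 ✓.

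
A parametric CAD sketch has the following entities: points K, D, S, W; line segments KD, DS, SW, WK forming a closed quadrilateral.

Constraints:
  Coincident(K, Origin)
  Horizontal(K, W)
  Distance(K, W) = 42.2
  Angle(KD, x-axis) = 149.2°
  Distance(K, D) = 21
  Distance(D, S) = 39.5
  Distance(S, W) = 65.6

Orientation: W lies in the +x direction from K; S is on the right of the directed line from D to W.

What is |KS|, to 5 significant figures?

33.266

Checks: |DS| = 39.50 ✓; |SW| = 65.60 ✓.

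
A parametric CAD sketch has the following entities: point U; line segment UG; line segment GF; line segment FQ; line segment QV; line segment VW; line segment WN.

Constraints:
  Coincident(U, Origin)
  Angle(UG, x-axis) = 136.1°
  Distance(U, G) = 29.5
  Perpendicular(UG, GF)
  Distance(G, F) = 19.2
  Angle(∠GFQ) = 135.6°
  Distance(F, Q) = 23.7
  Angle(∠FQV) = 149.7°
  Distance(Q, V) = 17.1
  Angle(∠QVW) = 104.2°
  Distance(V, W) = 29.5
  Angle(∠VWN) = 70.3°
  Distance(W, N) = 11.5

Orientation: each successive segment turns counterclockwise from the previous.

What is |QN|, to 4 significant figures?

30.37

U is at the origin; UG runs at 136.1° with length 29.5, so G = (-21.26, 20.46). UG ⟂ GF, so GF runs at -133.9°; with |GF| = 19.2, F = (-34.57, 6.621). ∠GFQ = 135.6° gives FQ at -89.50° from the x-axis; with |FQ| = 23.7, Q = (-34.36, -17.08). ∠FQV = 149.7° gives QV at -59.20° from the x-axis; with |QV| = 17.1, V = (-25.61, -31.77). ∠QVW = 104.2° gives VW at 16.60° from the x-axis; with |VW| = 29.5, W = (2.664, -23.34). ∠VWN = 70.3° gives WN at 126.3° from the x-axis; with |WN| = 11.5, N = (-4.144, -14.07). Then |QN| = |N − Q| = 30.37.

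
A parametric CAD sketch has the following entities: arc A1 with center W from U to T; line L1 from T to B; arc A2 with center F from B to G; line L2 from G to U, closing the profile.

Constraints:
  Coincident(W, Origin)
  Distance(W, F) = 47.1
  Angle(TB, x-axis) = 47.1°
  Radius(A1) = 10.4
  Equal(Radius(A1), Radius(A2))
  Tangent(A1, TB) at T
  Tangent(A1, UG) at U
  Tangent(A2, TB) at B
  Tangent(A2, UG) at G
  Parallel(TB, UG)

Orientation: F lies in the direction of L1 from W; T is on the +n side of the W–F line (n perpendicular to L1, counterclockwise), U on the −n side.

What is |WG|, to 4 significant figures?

48.23

The slot axis is L1's direction at 47.1°, so u = (cos 47.1°, sin 47.1°) = (0.6807, 0.7325) and n = (−sin 47.1°, cos 47.1°) = (-0.7325, 0.6807). W is at the origin and F lies 47.1 along u from W, so F = 47.1·u = (32.06, 34.50). Tangency of A1 to both parallel lines with radius 10.4 puts T and U at W ± 10.4·n: T = (-7.618, 7.079), U = (7.618, -7.079). Equal radii place B and G the same way about F: B = F + 10.4·n = (24.44, 41.58), G = F − 10.4·n = (39.68, 27.42). Then |WG| = |G − W| = 48.23.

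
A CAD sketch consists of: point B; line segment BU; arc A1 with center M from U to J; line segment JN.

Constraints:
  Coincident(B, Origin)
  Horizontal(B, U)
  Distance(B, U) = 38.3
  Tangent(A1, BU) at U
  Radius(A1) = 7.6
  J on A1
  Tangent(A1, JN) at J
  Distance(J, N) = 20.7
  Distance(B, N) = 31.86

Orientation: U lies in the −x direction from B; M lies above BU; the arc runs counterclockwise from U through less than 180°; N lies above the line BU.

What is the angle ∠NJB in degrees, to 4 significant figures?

71.24°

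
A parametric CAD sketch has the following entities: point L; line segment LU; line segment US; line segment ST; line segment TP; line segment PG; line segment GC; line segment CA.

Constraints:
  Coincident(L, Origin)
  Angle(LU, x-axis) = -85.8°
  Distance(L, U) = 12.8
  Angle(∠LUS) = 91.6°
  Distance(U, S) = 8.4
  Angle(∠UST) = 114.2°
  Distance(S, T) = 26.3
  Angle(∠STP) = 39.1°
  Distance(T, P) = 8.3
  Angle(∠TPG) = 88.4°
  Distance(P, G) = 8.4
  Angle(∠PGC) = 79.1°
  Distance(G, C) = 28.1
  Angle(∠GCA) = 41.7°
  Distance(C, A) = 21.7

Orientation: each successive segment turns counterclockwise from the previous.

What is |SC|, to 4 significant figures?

42.26

∠TPG = 88.4° gives PG at -59.10° from the x-axis; with |PG| = 8.4, G = (16.09, 0.7989). ∠PGC = 79.1° gives GC at 41.80° from the x-axis; with |GC| = 28.1, C = (37.03, 19.53). Then |SC| = |C − S| = 42.26.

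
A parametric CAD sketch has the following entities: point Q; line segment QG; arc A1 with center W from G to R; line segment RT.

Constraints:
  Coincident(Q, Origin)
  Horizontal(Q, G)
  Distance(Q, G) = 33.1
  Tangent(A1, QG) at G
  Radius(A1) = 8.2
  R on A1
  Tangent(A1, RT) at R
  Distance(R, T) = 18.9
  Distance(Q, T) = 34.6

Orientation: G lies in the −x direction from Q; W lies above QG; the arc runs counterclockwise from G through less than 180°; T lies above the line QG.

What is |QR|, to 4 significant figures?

25.99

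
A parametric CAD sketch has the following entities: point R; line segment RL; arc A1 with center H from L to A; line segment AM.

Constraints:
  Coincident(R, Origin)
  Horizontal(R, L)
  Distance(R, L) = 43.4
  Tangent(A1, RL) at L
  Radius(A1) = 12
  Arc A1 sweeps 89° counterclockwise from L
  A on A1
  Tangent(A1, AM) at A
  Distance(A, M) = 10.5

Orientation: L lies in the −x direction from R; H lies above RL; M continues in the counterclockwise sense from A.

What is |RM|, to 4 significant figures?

38.36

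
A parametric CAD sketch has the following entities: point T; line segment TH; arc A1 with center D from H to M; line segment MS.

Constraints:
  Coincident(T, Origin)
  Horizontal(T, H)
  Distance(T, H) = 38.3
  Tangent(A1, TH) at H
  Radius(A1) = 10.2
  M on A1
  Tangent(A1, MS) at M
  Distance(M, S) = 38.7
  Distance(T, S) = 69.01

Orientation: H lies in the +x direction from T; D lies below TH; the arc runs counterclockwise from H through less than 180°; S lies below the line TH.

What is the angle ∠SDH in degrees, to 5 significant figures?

164.84°

Checks: |DM| = 10.20 ✓; ∠(DM, MS) = 90.00° ✓; |MS| = 38.70 ✓; |TS| = 69.01 ✓.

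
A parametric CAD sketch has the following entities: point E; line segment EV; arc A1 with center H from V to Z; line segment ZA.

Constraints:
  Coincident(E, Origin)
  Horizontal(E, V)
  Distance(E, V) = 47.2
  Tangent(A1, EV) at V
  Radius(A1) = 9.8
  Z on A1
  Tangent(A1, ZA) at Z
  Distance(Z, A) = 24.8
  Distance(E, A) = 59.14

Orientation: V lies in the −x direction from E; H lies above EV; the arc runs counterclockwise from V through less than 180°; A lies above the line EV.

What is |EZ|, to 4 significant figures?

40.22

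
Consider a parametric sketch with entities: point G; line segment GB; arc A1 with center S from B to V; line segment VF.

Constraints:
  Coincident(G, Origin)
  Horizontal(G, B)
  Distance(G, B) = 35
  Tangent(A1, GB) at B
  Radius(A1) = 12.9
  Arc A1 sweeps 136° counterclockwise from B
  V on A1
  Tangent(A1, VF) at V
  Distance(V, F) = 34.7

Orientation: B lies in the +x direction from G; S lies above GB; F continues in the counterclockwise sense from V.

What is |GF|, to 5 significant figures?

50.032

On A1, B sits at bearing -90° from S; a 136° counterclockwise sweep puts V at bearing 46°, so V = S + 12.9·(cos 46°, sin 46°) = (43.961, 22.179). A1 meets VF tangentially, so SV is at right angles to VF, so VF runs along (−sin 46°, cos 46°); with |VF| = 34.7, F = (19.000, 46.284). Then |GF| = |F − G| = 50.032.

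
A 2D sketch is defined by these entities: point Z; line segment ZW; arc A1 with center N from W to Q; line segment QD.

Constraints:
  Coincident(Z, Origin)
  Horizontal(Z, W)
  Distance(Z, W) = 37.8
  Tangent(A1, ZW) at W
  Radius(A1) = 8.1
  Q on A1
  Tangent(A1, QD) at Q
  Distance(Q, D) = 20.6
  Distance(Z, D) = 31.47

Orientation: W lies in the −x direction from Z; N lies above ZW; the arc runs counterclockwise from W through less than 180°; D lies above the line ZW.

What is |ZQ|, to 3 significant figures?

30.9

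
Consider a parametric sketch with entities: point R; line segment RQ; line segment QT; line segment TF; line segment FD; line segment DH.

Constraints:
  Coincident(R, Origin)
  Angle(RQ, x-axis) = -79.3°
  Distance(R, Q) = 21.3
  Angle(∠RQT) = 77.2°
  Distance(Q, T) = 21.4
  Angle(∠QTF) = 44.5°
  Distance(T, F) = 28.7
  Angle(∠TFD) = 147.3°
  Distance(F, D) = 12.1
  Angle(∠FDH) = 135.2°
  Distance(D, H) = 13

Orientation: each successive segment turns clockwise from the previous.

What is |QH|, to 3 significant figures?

26.8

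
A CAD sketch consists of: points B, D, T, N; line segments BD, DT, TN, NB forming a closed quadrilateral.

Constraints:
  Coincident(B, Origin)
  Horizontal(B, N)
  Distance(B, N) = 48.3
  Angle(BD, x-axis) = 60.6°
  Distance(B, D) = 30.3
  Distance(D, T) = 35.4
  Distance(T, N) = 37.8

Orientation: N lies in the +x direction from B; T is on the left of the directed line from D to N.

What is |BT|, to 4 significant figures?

61.40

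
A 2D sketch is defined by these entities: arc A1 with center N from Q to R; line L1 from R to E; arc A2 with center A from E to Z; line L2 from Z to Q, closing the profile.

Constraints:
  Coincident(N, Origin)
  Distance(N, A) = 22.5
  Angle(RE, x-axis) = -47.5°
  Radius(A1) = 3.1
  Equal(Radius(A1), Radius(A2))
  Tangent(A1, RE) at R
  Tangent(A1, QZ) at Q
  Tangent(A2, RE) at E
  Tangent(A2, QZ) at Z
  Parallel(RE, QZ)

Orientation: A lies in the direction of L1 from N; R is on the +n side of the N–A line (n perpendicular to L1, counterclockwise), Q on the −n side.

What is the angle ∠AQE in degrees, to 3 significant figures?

7.56°

Tangency of A1 to both parallel lines with radius 3.1 puts R and Q at N ± 3.1·n: R = (2.29, 2.09), Q = (-2.29, -2.09). Equal radii place E and Z the same way about A: E = A + 3.1·n = (17.5, -14.5), Z = A − 3.1·n = (12.9, -18.7). Then cos ∠AQE = QA·QE / (|QA||QE|), giving 7.56°.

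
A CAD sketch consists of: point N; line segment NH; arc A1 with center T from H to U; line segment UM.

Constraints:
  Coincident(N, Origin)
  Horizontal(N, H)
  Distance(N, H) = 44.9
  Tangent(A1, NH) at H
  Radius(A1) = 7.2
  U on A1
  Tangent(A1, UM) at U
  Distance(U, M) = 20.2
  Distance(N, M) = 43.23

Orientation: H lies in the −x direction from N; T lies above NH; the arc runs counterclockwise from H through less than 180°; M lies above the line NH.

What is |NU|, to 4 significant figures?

38.27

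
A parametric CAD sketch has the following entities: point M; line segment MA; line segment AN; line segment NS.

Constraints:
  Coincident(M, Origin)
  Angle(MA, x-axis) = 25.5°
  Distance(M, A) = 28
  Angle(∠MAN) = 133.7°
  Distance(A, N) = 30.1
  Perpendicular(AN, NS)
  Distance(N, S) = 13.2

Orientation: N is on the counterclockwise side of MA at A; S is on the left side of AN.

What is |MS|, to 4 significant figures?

49.94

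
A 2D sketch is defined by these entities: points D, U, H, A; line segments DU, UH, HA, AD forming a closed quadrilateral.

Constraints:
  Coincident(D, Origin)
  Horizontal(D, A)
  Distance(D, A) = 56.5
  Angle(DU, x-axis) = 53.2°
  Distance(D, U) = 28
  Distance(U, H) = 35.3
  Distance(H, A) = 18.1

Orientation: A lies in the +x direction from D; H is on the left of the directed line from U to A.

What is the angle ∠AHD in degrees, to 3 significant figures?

86.7°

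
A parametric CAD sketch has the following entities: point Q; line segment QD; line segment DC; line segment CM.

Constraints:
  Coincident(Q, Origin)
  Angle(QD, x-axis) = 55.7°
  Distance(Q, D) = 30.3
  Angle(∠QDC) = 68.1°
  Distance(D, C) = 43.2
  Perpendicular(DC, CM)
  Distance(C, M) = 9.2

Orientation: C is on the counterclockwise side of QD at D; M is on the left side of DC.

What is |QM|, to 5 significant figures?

37.084

Q is at the origin; QD runs at 55.7° with length 30.3, so D = 30.3·(cos 55.7°, sin 55.7°) = (17.075, 25.031). ∠QDC = 68.1°, so DC runs at 55.7° + (180° − 68.1°) = 167.60° from the x-axis; with |DC| = 43.2, C = D + 43.2·(cos 167.60°, sin 167.60°) = (-25.117, 34.307). DC is perpendicular to CM; with |CM| = 9.2 on the left of DC, M = C + 9.2·(-0.21474, -0.97667) = (-27.093, 25.322). Then |QM| = |M − Q| = 37.084.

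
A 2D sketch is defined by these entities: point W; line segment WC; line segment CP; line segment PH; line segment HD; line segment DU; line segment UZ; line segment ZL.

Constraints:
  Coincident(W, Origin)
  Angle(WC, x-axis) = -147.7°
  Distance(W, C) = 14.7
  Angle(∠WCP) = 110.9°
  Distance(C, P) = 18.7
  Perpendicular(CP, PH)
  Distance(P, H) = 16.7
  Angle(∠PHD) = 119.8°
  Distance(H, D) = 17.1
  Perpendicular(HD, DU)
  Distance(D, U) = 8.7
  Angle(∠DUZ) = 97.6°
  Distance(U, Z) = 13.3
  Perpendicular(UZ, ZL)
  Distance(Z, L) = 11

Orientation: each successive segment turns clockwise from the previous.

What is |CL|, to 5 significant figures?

24.838

∠DUZ = 97.6° gives UZ at -179.40° from the x-axis; with |UZ| = 13.3, Z = (-14.782, 5.8606). The perpendicularity gives ZL at right angles to UZ, so ZL runs at 90.600°; with |ZL| = 11.0, L = (-14.898, 16.860). Then |CL| = |L − C| = 24.838.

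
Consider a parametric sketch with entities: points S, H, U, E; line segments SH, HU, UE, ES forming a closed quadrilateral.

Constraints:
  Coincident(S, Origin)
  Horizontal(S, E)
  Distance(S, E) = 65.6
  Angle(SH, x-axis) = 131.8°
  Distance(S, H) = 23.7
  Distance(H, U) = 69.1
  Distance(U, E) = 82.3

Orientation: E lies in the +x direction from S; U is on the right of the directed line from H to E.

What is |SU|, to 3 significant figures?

49.6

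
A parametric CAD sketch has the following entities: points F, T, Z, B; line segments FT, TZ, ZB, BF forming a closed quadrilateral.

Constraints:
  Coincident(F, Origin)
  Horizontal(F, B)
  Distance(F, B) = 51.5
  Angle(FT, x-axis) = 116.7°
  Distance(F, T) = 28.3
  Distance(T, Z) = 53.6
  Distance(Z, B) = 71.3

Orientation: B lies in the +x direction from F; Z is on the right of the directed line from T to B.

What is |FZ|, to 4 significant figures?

31.55

F is at the origin; F and B share the same y with |FB| = 51.5 and B in +x, so B = (51.5, 0). FT runs at 116.7° with |FT| = 28.3, so T = (-12.72, 25.28). Z is determined by |TZ| = 53.6 and |ZB| = 71.3 together: it lies at the intersection of circle(T, 53.6) and circle(B, 71.3). With |TB| = 69.01, the foot of the radical line on TB is 18.49 from T and the perpendicular offset is √(53.6² − 18.49²) = 50.31. Taking the right-of-TB solution: Z = (-13.94, -28.30).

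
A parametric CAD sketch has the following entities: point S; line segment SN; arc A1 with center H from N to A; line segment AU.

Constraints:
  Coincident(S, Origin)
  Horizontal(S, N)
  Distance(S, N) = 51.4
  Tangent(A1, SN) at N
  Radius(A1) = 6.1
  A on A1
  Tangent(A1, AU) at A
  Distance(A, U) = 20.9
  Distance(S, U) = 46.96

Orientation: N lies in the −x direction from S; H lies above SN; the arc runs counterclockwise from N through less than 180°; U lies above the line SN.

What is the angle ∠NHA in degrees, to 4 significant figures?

74.63°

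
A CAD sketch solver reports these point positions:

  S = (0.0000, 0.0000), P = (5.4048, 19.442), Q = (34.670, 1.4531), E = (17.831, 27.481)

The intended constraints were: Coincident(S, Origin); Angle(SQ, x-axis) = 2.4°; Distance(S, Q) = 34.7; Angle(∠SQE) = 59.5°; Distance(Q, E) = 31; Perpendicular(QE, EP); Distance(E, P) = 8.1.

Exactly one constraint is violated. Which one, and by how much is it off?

Distance(E, P) = 8.1 — off by 6.70.

S = (0.00, 0.00) ✓; SQ at 2.400° ✓; |SQ| = 34.70 ✓; ∠SQE = 59.50° ✓; |QE| = 31.00 ✓; ∠(QE, EP) = 90.00° ✓; |EP| = 14.80 ✗.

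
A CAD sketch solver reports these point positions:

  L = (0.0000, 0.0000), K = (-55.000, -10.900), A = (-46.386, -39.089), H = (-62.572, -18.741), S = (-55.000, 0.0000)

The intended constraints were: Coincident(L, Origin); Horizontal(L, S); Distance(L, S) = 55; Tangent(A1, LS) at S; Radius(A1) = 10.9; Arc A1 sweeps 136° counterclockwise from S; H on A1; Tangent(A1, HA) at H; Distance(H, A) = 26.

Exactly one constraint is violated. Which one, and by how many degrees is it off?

Tangent(A1, HA) at H — off by 7.50°.

L = (0.00, 0.00) ✓; L.y = 0.00, S.y = 0.00 ✓; |LS| = 55.00 ✓; ∠(KS, SL) = 90.00° ✓; |KS| = 10.90 ✓; bearing(K→H) − bearing(K→S) = 136.0° ✓; |KH| = 10.90 ✓; ∠(KH, HA) = 97.50° ✗; |HA| = 26.00 ✓.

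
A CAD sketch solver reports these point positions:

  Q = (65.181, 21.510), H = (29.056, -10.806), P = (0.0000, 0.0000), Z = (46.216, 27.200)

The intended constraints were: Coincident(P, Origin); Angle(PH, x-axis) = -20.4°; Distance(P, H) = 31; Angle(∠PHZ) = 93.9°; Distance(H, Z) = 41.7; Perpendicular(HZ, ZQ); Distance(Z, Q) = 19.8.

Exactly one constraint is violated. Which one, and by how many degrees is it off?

Perpendicular(HZ, ZQ) — off by 7.60°.

P = (0.00, 0.00) ✓; PH at -20.40° ✓; |PH| = 31.00 ✓; ∠PHZ = 93.90° ✓; |HZ| = 41.70 ✓; ∠(HZ, ZQ) = 82.40° ✗; |ZQ| = 19.80 ✓.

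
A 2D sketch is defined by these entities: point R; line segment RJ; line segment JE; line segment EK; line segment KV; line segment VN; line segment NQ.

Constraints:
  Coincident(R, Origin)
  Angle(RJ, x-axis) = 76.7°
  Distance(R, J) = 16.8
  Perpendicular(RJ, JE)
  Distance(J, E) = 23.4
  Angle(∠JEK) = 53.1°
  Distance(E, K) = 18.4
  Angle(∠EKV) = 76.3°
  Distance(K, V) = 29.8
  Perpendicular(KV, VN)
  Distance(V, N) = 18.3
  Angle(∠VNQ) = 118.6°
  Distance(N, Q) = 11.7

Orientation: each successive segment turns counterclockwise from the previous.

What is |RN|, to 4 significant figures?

37.50

R is at the origin; RJ runs at 76.7° with length 16.8, so J = (3.865, 16.35). RJ ⟂ JE, so JE runs at 166.7°; with |JE| = 23.4, E = (-18.91, 21.73). ∠JEK = 53.1° gives EK at -66.40° from the x-axis; with |EK| = 18.4, K = (-11.54, 4.871). ∠EKV = 76.3° gives KV at 37.30° from the x-axis; with |KV| = 29.8, V = (12.16, 22.93). The perpendicularity gives VN at right angles to KV, so VN runs at 127.3°; with |VN| = 18.3, N = (1.074, 37.49). Then |RN| = |N − R| = 37.50.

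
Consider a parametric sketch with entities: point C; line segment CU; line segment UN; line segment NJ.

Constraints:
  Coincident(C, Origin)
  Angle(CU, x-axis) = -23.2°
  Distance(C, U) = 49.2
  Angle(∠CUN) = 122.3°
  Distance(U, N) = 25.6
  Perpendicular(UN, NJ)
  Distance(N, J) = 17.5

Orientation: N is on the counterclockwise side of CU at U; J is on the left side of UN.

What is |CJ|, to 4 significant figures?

57.21

C is at the origin; CU runs at -23.2° with length 49.2, so U = 49.2·(cos -23.2°, sin -23.2°) = (45.22, -19.38). ∠CUN = 122.3°, so UN runs at -23.2° + (180° − 122.3°) = 34.50° from the x-axis; with |UN| = 25.6, N = U + 25.6·(cos 34.50°, sin 34.50°) = (66.32, -4.882). UN is perpendicular to NJ; with |NJ| = 17.5 on the left of UN, J = N + 17.5·(-0.5664, 0.8241) = (56.41, 9.540). Then |CJ| = |J − C| = 57.21.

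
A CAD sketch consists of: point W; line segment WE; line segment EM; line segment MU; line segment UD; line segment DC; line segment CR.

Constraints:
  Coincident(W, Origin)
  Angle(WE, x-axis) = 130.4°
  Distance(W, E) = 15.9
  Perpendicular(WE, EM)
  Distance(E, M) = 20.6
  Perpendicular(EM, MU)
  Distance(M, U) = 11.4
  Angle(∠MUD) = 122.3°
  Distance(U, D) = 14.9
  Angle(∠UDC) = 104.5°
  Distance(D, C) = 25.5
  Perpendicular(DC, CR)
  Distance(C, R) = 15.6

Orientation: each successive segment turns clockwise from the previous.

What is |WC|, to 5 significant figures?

17.545

∠MUD = 122.3° gives UD at -107.30° from the x-axis; with |UD| = 14.9, D = (8.3403, 2.5523). ∠UDC = 104.5° gives DC at 177.20° from the x-axis; with |DC| = 25.5, C = (-17.129, 3.7979). Then |WC| = |C − W| = 17.545.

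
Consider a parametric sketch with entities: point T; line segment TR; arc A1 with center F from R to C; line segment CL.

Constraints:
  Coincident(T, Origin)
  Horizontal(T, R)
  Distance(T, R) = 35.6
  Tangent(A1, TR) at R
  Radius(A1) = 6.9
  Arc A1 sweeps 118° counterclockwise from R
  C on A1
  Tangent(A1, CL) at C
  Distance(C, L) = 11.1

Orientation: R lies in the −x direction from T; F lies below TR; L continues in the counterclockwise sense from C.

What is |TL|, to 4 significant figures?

41.58

T is at the origin; T and R share the same y with |TR| = 35.6 and R on the −x side, so R = (-35.60, 0.000). Tangency of A1 to TR means the radius FR is perpendicular to TR, so F = R + (0, -6.9) = (-35.60, -6.900). On A1, R sits at bearing 90° from F; a 118° counterclockwise sweep puts C at bearing 208°, so C = F + 6.9·(cos 208°, sin 208°) = (-41.69, -10.14). Tangency of A1 to CL means the radius FC is perpendicular to CL, so CL runs along (−sin 208°, cos 208°); with |CL| = 11.1, L = (-36.48, -19.94). Then |TL| = |L − T| = 41.58.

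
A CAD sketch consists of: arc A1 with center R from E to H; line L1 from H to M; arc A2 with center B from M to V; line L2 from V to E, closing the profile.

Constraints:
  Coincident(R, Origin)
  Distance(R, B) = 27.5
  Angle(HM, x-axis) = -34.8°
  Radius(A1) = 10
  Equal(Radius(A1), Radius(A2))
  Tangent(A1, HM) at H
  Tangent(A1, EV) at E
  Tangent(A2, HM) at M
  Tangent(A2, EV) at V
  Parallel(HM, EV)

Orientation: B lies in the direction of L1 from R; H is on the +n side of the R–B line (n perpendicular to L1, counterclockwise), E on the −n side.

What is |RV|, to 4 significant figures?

29.26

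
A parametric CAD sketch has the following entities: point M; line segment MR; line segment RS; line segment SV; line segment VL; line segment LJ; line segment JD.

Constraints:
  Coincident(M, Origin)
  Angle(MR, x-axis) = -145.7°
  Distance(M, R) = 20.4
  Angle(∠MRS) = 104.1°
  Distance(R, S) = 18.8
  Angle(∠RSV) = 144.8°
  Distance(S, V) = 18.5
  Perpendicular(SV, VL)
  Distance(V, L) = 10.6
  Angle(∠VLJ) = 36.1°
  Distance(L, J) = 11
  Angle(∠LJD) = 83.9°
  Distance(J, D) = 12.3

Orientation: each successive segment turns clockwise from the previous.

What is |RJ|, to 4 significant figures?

28.86

The perpendicularity gives VL at right angles to SV, so VL runs at 13.20°; with |VL| = 10.6, L = (-24.82, 21.42). ∠VLJ = 36.1° gives LJ at -130.7° from the x-axis; with |LJ| = 11.0, J = (-31.99, 13.08). Then |RJ| = |J − R| = 28.86.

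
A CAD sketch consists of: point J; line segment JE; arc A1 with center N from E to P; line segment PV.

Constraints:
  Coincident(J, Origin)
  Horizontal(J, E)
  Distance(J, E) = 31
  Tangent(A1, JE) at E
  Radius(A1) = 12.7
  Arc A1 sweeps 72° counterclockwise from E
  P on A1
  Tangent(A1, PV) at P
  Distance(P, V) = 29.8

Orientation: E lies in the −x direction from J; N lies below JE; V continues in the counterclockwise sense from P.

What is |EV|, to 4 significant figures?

42.79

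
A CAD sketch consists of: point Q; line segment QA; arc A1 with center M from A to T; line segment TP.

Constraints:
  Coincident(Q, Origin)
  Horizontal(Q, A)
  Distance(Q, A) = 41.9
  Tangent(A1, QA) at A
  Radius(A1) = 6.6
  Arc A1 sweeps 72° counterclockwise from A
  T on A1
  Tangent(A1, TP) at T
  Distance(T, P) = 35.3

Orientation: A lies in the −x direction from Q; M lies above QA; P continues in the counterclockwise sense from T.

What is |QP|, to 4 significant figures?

45.44

On A1, A sits at bearing -90° from M; a 72° counterclockwise sweep puts T at bearing -18°, so T = M + 6.6·(cos -18°, sin -18°) = (-35.62, 4.560). Tangency of A1 to TP means the radius MT is perpendicular to TP, so TP runs along (−sin -18°, cos -18°); with |TP| = 35.3, P = (-24.71, 38.13). Then |QP| = |P − Q| = 45.44.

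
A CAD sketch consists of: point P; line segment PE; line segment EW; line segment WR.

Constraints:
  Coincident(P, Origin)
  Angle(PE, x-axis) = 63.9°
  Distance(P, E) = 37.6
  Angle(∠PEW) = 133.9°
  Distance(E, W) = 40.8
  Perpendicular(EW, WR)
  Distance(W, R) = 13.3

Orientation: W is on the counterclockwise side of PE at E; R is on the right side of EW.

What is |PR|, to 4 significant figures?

78.12

P is at the origin; PE runs at 63.9° with length 37.6, so E = 37.6·(cos 63.9°, sin 63.9°) = (16.54, 33.77). ∠PEW = 133.9°, so EW runs at 63.9° + (180° − 133.9°) = 110.0° from the x-axis; with |EW| = 40.8, W = E + 40.8·(cos 110.0°, sin 110.0°) = (2.587, 72.11). EW ⟂ WR; with |WR| = 13.3 on the right of EW, R = W + 13.3·(0.9397, 0.3420) = (15.09, 76.65). Then |PR| = |R − P| = 78.12.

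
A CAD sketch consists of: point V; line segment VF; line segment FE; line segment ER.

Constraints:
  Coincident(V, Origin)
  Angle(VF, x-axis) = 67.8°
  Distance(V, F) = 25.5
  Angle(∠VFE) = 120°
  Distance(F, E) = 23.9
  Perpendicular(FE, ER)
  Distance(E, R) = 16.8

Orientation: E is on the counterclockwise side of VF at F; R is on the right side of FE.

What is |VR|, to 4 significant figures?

53.43

V is at the origin; VF runs at 67.8° with length 25.5, so F = 25.5·(cos 67.8°, sin 67.8°) = (9.635, 23.61). ∠VFE = 120.0°, so FE runs at 67.8° + (180° − 120.0°) = 127.8° from the x-axis; with |FE| = 23.9, E = F + 23.9·(cos 127.8°, sin 127.8°) = (-5.014, 42.49). FE is perpendicular to ER; with |ER| = 16.8 on the right of FE, R = E + 16.8·(0.7902, 0.6129) = (8.261, 52.79). Then |VR| = |R − V| = 53.43.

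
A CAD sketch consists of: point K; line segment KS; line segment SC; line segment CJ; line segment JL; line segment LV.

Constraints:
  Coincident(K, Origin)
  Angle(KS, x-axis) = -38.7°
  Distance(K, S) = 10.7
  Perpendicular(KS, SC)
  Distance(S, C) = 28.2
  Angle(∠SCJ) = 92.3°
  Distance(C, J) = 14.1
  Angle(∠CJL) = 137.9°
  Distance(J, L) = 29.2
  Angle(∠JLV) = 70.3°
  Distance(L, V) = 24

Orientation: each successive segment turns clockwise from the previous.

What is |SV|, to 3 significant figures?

16.0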